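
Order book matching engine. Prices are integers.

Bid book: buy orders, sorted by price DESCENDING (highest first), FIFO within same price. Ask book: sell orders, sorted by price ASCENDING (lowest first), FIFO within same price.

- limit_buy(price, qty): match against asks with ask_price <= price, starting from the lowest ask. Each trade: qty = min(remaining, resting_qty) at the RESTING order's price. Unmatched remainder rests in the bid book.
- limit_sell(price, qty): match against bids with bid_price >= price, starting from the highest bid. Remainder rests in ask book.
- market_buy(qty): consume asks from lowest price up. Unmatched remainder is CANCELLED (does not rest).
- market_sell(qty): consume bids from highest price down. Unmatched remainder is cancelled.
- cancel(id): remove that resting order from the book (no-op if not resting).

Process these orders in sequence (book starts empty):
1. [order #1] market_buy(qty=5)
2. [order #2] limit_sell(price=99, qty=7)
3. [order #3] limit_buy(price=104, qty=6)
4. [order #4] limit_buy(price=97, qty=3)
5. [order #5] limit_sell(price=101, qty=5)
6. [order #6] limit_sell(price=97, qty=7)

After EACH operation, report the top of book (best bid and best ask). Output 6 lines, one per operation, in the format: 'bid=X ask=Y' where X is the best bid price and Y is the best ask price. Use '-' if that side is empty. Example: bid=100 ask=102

After op 1 [order #1] market_buy(qty=5): fills=none; bids=[-] asks=[-]
After op 2 [order #2] limit_sell(price=99, qty=7): fills=none; bids=[-] asks=[#2:7@99]
After op 3 [order #3] limit_buy(price=104, qty=6): fills=#3x#2:6@99; bids=[-] asks=[#2:1@99]
After op 4 [order #4] limit_buy(price=97, qty=3): fills=none; bids=[#4:3@97] asks=[#2:1@99]
After op 5 [order #5] limit_sell(price=101, qty=5): fills=none; bids=[#4:3@97] asks=[#2:1@99 #5:5@101]
After op 6 [order #6] limit_sell(price=97, qty=7): fills=#4x#6:3@97; bids=[-] asks=[#6:4@97 #2:1@99 #5:5@101]

Answer: bid=- ask=-
bid=- ask=99
bid=- ask=99
bid=97 ask=99
bid=97 ask=99
bid=- ask=97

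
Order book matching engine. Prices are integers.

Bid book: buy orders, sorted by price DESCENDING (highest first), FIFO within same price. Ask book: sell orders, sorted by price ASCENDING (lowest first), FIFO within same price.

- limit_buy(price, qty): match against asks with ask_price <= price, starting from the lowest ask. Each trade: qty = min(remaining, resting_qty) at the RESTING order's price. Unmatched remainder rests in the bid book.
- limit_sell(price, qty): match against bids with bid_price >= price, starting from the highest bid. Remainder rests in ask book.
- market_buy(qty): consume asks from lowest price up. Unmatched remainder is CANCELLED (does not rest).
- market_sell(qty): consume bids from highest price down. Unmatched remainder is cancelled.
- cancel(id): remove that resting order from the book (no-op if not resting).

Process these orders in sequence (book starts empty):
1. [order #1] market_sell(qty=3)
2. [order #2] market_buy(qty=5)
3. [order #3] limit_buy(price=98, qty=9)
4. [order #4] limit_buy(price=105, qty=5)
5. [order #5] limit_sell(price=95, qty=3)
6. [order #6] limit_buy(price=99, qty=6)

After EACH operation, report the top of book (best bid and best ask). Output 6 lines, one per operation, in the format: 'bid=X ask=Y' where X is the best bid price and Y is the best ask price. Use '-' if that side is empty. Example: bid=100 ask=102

After op 1 [order #1] market_sell(qty=3): fills=none; bids=[-] asks=[-]
After op 2 [order #2] market_buy(qty=5): fills=none; bids=[-] asks=[-]
After op 3 [order #3] limit_buy(price=98, qty=9): fills=none; bids=[#3:9@98] asks=[-]
After op 4 [order #4] limit_buy(price=105, qty=5): fills=none; bids=[#4:5@105 #3:9@98] asks=[-]
After op 5 [order #5] limit_sell(price=95, qty=3): fills=#4x#5:3@105; bids=[#4:2@105 #3:9@98] asks=[-]
After op 6 [order #6] limit_buy(price=99, qty=6): fills=none; bids=[#4:2@105 #6:6@99 #3:9@98] asks=[-]

Answer: bid=- ask=-
bid=- ask=-
bid=98 ask=-
bid=105 ask=-
bid=105 ask=-
bid=105 ask=-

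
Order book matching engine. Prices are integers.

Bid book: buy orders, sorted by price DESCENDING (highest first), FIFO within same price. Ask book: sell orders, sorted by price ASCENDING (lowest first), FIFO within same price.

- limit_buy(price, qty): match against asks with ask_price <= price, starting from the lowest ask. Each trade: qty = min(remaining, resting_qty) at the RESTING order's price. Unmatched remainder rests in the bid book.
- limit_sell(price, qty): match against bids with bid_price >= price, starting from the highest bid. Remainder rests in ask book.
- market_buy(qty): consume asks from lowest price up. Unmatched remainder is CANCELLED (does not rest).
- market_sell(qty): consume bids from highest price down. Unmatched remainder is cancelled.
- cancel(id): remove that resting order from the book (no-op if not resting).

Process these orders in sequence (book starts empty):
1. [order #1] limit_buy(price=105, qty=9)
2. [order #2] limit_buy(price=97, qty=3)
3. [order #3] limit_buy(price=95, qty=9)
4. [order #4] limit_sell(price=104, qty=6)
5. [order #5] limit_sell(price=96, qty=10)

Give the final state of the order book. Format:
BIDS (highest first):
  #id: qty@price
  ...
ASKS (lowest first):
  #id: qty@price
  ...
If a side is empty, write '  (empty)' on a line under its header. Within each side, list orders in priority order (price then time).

Answer: BIDS (highest first):
  #3: 9@95
ASKS (lowest first):
  #5: 4@96

Derivation:
After op 1 [order #1] limit_buy(price=105, qty=9): fills=none; bids=[#1:9@105] asks=[-]
After op 2 [order #2] limit_buy(price=97, qty=3): fills=none; bids=[#1:9@105 #2:3@97] asks=[-]
After op 3 [order #3] limit_buy(price=95, qty=9): fills=none; bids=[#1:9@105 #2:3@97 #3:9@95] asks=[-]
After op 4 [order #4] limit_sell(price=104, qty=6): fills=#1x#4:6@105; bids=[#1:3@105 #2:3@97 #3:9@95] asks=[-]
After op 5 [order #5] limit_sell(price=96, qty=10): fills=#1x#5:3@105 #2x#5:3@97; bids=[#3:9@95] asks=[#5:4@96]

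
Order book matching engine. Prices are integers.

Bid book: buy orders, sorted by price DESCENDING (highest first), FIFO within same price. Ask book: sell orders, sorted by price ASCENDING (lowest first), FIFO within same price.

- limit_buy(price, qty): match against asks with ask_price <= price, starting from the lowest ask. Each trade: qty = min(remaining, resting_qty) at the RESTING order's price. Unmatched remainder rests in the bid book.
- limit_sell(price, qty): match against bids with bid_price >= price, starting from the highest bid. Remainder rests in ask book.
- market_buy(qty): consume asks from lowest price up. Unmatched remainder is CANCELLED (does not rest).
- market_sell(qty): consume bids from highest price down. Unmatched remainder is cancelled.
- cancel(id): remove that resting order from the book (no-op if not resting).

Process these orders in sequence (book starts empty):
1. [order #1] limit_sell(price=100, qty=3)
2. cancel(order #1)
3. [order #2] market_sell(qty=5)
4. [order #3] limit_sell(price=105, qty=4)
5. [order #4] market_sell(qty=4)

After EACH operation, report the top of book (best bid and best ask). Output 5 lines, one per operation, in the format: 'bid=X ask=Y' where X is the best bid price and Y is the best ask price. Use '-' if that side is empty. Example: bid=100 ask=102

After op 1 [order #1] limit_sell(price=100, qty=3): fills=none; bids=[-] asks=[#1:3@100]
After op 2 cancel(order #1): fills=none; bids=[-] asks=[-]
After op 3 [order #2] market_sell(qty=5): fills=none; bids=[-] asks=[-]
After op 4 [order #3] limit_sell(price=105, qty=4): fills=none; bids=[-] asks=[#3:4@105]
After op 5 [order #4] market_sell(qty=4): fills=none; bids=[-] asks=[#3:4@105]

Answer: bid=- ask=100
bid=- ask=-
bid=- ask=-
bid=- ask=105
bid=- ask=105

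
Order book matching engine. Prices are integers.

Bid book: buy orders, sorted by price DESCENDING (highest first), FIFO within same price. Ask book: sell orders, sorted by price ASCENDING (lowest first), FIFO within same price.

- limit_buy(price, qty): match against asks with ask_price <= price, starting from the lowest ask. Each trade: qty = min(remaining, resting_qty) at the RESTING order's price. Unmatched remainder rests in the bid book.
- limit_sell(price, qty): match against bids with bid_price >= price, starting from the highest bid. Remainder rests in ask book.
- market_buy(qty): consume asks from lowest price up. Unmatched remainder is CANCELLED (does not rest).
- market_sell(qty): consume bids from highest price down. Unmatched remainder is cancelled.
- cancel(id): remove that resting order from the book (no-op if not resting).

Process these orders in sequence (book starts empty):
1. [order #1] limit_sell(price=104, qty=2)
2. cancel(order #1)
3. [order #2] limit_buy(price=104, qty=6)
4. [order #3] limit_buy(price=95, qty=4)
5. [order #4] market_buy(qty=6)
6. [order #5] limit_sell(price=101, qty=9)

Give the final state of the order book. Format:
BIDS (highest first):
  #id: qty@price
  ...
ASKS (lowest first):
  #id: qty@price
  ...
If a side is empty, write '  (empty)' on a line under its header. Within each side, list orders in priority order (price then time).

After op 1 [order #1] limit_sell(price=104, qty=2): fills=none; bids=[-] asks=[#1:2@104]
After op 2 cancel(order #1): fills=none; bids=[-] asks=[-]
After op 3 [order #2] limit_buy(price=104, qty=6): fills=none; bids=[#2:6@104] asks=[-]
After op 4 [order #3] limit_buy(price=95, qty=4): fills=none; bids=[#2:6@104 #3:4@95] asks=[-]
After op 5 [order #4] market_buy(qty=6): fills=none; bids=[#2:6@104 #3:4@95] asks=[-]
After op 6 [order #5] limit_sell(price=101, qty=9): fills=#2x#5:6@104; bids=[#3:4@95] asks=[#5:3@101]

Answer: BIDS (highest first):
  #3: 4@95
ASKS (lowest first):
  #5: 3@101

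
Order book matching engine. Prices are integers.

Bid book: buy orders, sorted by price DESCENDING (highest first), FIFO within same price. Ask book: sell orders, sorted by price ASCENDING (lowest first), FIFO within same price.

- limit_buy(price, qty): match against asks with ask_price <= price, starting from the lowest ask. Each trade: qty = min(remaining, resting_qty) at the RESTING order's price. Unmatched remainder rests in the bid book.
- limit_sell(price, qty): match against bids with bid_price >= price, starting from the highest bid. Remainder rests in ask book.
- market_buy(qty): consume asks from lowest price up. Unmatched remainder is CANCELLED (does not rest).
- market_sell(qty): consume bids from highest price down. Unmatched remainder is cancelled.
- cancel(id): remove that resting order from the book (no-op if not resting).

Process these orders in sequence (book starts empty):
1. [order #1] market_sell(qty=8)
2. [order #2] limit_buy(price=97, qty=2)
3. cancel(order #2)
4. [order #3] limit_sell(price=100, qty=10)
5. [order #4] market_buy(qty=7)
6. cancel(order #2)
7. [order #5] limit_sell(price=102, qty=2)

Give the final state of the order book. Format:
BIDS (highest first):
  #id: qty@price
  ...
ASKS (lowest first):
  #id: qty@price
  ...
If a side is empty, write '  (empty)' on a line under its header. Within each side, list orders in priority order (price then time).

After op 1 [order #1] market_sell(qty=8): fills=none; bids=[-] asks=[-]
After op 2 [order #2] limit_buy(price=97, qty=2): fills=none; bids=[#2:2@97] asks=[-]
After op 3 cancel(order #2): fills=none; bids=[-] asks=[-]
After op 4 [order #3] limit_sell(price=100, qty=10): fills=none; bids=[-] asks=[#3:10@100]
After op 5 [order #4] market_buy(qty=7): fills=#4x#3:7@100; bids=[-] asks=[#3:3@100]
After op 6 cancel(order #2): fills=none; bids=[-] asks=[#3:3@100]
After op 7 [order #5] limit_sell(price=102, qty=2): fills=none; bids=[-] asks=[#3:3@100 #5:2@102]

Answer: BIDS (highest first):
  (empty)
ASKS (lowest first):
  #3: 3@100
  #5: 2@102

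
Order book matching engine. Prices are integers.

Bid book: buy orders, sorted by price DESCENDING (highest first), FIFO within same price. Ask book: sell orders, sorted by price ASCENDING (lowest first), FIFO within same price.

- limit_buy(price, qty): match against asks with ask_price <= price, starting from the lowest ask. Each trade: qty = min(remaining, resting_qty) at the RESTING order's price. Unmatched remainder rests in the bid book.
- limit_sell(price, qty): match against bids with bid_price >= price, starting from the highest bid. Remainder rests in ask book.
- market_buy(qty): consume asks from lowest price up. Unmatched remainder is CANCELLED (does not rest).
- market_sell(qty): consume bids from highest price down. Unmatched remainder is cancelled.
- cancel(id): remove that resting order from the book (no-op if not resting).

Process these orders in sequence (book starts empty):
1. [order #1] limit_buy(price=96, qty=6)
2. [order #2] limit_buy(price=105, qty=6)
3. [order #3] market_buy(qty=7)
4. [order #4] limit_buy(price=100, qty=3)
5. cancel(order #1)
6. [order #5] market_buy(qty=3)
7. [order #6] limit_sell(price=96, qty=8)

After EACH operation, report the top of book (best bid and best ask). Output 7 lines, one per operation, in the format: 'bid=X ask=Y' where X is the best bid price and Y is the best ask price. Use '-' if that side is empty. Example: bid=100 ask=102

Answer: bid=96 ask=-
bid=105 ask=-
bid=105 ask=-
bid=105 ask=-
bid=105 ask=-
bid=105 ask=-
bid=100 ask=-

Derivation:
After op 1 [order #1] limit_buy(price=96, qty=6): fills=none; bids=[#1:6@96] asks=[-]
After op 2 [order #2] limit_buy(price=105, qty=6): fills=none; bids=[#2:6@105 #1:6@96] asks=[-]
After op 3 [order #3] market_buy(qty=7): fills=none; bids=[#2:6@105 #1:6@96] asks=[-]
After op 4 [order #4] limit_buy(price=100, qty=3): fills=none; bids=[#2:6@105 #4:3@100 #1:6@96] asks=[-]
After op 5 cancel(order #1): fills=none; bids=[#2:6@105 #4:3@100] asks=[-]
After op 6 [order #5] market_buy(qty=3): fills=none; bids=[#2:6@105 #4:3@100] asks=[-]
After op 7 [order #6] limit_sell(price=96, qty=8): fills=#2x#6:6@105 #4x#6:2@100; bids=[#4:1@100] asks=[-]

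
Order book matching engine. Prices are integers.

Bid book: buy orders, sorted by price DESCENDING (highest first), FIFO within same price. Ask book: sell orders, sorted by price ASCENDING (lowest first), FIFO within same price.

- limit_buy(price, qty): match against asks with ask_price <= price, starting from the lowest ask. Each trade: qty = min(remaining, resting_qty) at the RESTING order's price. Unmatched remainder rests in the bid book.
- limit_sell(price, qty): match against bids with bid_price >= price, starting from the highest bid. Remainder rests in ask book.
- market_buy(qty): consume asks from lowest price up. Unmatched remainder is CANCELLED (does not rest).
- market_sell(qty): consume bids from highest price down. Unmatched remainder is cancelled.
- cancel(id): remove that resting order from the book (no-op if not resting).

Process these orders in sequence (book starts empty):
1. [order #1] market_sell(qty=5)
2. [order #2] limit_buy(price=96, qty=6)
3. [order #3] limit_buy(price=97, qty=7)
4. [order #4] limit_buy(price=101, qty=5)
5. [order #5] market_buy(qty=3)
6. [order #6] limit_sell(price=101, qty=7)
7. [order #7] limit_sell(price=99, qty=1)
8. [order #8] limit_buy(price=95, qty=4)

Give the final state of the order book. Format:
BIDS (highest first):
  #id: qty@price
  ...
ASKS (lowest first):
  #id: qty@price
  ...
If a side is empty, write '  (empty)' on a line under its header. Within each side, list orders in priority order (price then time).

Answer: BIDS (highest first):
  #3: 7@97
  #2: 6@96
  #8: 4@95
ASKS (lowest first):
  #7: 1@99
  #6: 2@101

Derivation:
After op 1 [order #1] market_sell(qty=5): fills=none; bids=[-] asks=[-]
After op 2 [order #2] limit_buy(price=96, qty=6): fills=none; bids=[#2:6@96] asks=[-]
After op 3 [order #3] limit_buy(price=97, qty=7): fills=none; bids=[#3:7@97 #2:6@96] asks=[-]
After op 4 [order #4] limit_buy(price=101, qty=5): fills=none; bids=[#4:5@101 #3:7@97 #2:6@96] asks=[-]
After op 5 [order #5] market_buy(qty=3): fills=none; bids=[#4:5@101 #3:7@97 #2:6@96] asks=[-]
After op 6 [order #6] limit_sell(price=101, qty=7): fills=#4x#6:5@101; bids=[#3:7@97 #2:6@96] asks=[#6:2@101]
After op 7 [order #7] limit_sell(price=99, qty=1): fills=none; bids=[#3:7@97 #2:6@96] asks=[#7:1@99 #6:2@101]
After op 8 [order #8] limit_buy(price=95, qty=4): fills=none; bids=[#3:7@97 #2:6@96 #8:4@95] asks=[#7:1@99 #6:2@101]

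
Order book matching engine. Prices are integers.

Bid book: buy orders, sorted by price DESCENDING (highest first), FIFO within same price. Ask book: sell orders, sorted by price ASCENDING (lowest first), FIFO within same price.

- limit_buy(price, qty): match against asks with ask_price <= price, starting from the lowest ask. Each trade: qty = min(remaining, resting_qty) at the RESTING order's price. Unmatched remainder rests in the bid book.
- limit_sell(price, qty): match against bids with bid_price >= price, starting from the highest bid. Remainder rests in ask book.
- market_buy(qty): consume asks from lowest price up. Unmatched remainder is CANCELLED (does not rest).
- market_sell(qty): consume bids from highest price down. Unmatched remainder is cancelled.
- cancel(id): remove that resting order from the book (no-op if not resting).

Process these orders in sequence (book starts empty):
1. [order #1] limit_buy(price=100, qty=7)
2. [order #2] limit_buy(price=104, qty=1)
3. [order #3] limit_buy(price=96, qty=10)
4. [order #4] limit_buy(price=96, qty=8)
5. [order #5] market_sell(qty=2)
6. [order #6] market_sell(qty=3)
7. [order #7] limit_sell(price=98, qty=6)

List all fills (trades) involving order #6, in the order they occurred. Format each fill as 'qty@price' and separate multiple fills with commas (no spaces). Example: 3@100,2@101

Answer: 3@100

Derivation:
After op 1 [order #1] limit_buy(price=100, qty=7): fills=none; bids=[#1:7@100] asks=[-]
After op 2 [order #2] limit_buy(price=104, qty=1): fills=none; bids=[#2:1@104 #1:7@100] asks=[-]
After op 3 [order #3] limit_buy(price=96, qty=10): fills=none; bids=[#2:1@104 #1:7@100 #3:10@96] asks=[-]
After op 4 [order #4] limit_buy(price=96, qty=8): fills=none; bids=[#2:1@104 #1:7@100 #3:10@96 #4:8@96] asks=[-]
After op 5 [order #5] market_sell(qty=2): fills=#2x#5:1@104 #1x#5:1@100; bids=[#1:6@100 #3:10@96 #4:8@96] asks=[-]
After op 6 [order #6] market_sell(qty=3): fills=#1x#6:3@100; bids=[#1:3@100 #3:10@96 #4:8@96] asks=[-]
After op 7 [order #7] limit_sell(price=98, qty=6): fills=#1x#7:3@100; bids=[#3:10@96 #4:8@96] asks=[#7:3@98]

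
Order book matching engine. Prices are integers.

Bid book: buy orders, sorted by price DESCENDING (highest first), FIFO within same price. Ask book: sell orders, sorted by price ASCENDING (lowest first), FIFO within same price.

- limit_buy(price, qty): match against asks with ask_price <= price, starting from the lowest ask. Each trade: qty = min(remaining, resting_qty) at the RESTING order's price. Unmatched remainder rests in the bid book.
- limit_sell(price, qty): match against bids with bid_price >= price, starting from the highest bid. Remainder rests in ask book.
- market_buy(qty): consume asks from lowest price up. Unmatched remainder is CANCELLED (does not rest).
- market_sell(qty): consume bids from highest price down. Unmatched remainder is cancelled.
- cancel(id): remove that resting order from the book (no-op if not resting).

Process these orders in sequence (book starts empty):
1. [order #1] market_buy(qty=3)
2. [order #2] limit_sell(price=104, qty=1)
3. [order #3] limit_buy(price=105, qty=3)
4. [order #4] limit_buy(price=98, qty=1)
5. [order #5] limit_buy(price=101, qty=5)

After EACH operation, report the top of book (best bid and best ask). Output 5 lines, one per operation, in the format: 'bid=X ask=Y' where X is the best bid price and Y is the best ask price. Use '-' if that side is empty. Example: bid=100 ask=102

After op 1 [order #1] market_buy(qty=3): fills=none; bids=[-] asks=[-]
After op 2 [order #2] limit_sell(price=104, qty=1): fills=none; bids=[-] asks=[#2:1@104]
After op 3 [order #3] limit_buy(price=105, qty=3): fills=#3x#2:1@104; bids=[#3:2@105] asks=[-]
After op 4 [order #4] limit_buy(price=98, qty=1): fills=none; bids=[#3:2@105 #4:1@98] asks=[-]
After op 5 [order #5] limit_buy(price=101, qty=5): fills=none; bids=[#3:2@105 #5:5@101 #4:1@98] asks=[-]

Answer: bid=- ask=-
bid=- ask=104
bid=105 ask=-
bid=105 ask=-
bid=105 ask=-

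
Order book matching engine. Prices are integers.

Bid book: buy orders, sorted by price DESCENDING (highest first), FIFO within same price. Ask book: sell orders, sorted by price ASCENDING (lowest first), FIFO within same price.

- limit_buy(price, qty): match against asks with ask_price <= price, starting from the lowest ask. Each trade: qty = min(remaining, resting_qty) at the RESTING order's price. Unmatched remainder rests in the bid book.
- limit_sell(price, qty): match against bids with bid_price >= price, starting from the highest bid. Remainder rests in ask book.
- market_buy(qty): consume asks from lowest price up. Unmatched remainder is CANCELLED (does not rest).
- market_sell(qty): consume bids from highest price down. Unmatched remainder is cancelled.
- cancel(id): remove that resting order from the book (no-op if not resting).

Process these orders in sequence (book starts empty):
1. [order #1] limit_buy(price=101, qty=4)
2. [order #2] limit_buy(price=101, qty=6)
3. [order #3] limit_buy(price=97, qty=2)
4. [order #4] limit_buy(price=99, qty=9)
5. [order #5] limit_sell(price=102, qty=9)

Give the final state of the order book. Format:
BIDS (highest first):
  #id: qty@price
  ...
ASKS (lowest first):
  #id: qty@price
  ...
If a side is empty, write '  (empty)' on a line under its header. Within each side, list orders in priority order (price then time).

Answer: BIDS (highest first):
  #1: 4@101
  #2: 6@101
  #4: 9@99
  #3: 2@97
ASKS (lowest first):
  #5: 9@102

Derivation:
After op 1 [order #1] limit_buy(price=101, qty=4): fills=none; bids=[#1:4@101] asks=[-]
After op 2 [order #2] limit_buy(price=101, qty=6): fills=none; bids=[#1:4@101 #2:6@101] asks=[-]
After op 3 [order #3] limit_buy(price=97, qty=2): fills=none; bids=[#1:4@101 #2:6@101 #3:2@97] asks=[-]
After op 4 [order #4] limit_buy(price=99, qty=9): fills=none; bids=[#1:4@101 #2:6@101 #4:9@99 #3:2@97] asks=[-]
After op 5 [order #5] limit_sell(price=102, qty=9): fills=none; bids=[#1:4@101 #2:6@101 #4:9@99 #3:2@97] asks=[#5:9@102]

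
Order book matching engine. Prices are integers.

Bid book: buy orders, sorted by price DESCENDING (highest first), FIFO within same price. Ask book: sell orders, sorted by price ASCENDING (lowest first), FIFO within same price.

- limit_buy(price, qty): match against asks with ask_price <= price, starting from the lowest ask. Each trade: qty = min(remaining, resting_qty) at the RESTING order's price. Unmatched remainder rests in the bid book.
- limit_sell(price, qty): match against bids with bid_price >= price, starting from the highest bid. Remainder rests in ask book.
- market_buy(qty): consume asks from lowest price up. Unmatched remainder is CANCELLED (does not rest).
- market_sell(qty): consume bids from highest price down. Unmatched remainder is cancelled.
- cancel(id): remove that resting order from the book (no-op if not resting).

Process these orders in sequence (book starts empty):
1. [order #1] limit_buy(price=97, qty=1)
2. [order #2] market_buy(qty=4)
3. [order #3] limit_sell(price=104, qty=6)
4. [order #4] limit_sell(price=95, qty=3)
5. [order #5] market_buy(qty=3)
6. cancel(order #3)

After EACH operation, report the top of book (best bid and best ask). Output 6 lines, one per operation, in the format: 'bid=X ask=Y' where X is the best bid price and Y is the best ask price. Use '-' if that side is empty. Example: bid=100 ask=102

After op 1 [order #1] limit_buy(price=97, qty=1): fills=none; bids=[#1:1@97] asks=[-]
After op 2 [order #2] market_buy(qty=4): fills=none; bids=[#1:1@97] asks=[-]
After op 3 [order #3] limit_sell(price=104, qty=6): fills=none; bids=[#1:1@97] asks=[#3:6@104]
After op 4 [order #4] limit_sell(price=95, qty=3): fills=#1x#4:1@97; bids=[-] asks=[#4:2@95 #3:6@104]
After op 5 [order #5] market_buy(qty=3): fills=#5x#4:2@95 #5x#3:1@104; bids=[-] asks=[#3:5@104]
After op 6 cancel(order #3): fills=none; bids=[-] asks=[-]

Answer: bid=97 ask=-
bid=97 ask=-
bid=97 ask=104
bid=- ask=95
bid=- ask=104
bid=- ask=-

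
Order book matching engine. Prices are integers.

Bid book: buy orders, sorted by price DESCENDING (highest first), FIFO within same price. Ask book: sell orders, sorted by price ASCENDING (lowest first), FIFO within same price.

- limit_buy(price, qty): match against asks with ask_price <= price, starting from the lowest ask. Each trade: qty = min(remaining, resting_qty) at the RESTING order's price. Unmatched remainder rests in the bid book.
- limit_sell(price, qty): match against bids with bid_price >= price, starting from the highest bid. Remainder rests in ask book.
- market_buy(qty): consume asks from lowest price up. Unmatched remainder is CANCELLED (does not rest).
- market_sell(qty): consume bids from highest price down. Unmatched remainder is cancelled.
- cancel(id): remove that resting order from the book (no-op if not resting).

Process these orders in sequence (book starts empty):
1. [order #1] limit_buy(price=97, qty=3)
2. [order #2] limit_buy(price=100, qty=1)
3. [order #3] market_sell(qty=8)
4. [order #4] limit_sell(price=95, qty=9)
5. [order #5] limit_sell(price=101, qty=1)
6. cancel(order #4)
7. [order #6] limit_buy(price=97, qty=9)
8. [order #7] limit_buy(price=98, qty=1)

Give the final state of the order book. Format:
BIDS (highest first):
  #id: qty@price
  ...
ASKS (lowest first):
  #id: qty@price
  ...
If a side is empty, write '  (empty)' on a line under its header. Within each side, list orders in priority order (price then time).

Answer: BIDS (highest first):
  #7: 1@98
  #6: 9@97
ASKS (lowest first):
  #5: 1@101

Derivation:
After op 1 [order #1] limit_buy(price=97, qty=3): fills=none; bids=[#1:3@97] asks=[-]
After op 2 [order #2] limit_buy(price=100, qty=1): fills=none; bids=[#2:1@100 #1:3@97] asks=[-]
After op 3 [order #3] market_sell(qty=8): fills=#2x#3:1@100 #1x#3:3@97; bids=[-] asks=[-]
After op 4 [order #4] limit_sell(price=95, qty=9): fills=none; bids=[-] asks=[#4:9@95]
After op 5 [order #5] limit_sell(price=101, qty=1): fills=none; bids=[-] asks=[#4:9@95 #5:1@101]
After op 6 cancel(order #4): fills=none; bids=[-] asks=[#5:1@101]
After op 7 [order #6] limit_buy(price=97, qty=9): fills=none; bids=[#6:9@97] asks=[#5:1@101]
After op 8 [order #7] limit_buy(price=98, qty=1): fills=none; bids=[#7:1@98 #6:9@97] asks=[#5:1@101]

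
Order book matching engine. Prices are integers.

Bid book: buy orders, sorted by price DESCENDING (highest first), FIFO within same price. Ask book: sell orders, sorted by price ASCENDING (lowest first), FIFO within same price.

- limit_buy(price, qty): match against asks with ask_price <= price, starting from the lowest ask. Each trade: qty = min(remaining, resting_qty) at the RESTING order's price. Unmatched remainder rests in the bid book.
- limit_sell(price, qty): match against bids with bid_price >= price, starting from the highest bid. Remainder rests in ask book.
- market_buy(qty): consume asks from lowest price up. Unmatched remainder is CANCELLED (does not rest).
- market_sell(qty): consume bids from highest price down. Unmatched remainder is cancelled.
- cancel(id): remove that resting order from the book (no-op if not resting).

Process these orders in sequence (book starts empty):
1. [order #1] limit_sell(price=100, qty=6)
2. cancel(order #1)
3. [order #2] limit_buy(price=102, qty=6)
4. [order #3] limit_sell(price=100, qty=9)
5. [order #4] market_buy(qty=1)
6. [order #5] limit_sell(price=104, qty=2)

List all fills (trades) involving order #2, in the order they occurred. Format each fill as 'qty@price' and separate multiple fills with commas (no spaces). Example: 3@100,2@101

After op 1 [order #1] limit_sell(price=100, qty=6): fills=none; bids=[-] asks=[#1:6@100]
After op 2 cancel(order #1): fills=none; bids=[-] asks=[-]
After op 3 [order #2] limit_buy(price=102, qty=6): fills=none; bids=[#2:6@102] asks=[-]
After op 4 [order #3] limit_sell(price=100, qty=9): fills=#2x#3:6@102; bids=[-] asks=[#3:3@100]
After op 5 [order #4] market_buy(qty=1): fills=#4x#3:1@100; bids=[-] asks=[#3:2@100]
After op 6 [order #5] limit_sell(price=104, qty=2): fills=none; bids=[-] asks=[#3:2@100 #5:2@104]

Answer: 6@102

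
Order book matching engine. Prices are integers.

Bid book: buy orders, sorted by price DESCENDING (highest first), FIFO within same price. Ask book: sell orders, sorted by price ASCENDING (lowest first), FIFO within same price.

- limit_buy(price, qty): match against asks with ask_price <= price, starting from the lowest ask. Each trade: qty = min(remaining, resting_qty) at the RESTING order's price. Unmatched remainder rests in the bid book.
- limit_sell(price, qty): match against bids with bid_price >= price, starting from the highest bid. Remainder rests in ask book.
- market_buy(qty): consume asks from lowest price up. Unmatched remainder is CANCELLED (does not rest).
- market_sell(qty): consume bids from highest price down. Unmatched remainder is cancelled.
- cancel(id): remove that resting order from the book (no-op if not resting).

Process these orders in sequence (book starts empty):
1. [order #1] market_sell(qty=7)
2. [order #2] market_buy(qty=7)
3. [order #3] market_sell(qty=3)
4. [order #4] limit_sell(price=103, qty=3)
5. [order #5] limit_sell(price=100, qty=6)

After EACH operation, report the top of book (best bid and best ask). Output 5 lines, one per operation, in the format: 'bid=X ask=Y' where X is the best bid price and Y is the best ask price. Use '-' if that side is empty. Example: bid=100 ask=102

After op 1 [order #1] market_sell(qty=7): fills=none; bids=[-] asks=[-]
After op 2 [order #2] market_buy(qty=7): fills=none; bids=[-] asks=[-]
After op 3 [order #3] market_sell(qty=3): fills=none; bids=[-] asks=[-]
After op 4 [order #4] limit_sell(price=103, qty=3): fills=none; bids=[-] asks=[#4:3@103]
After op 5 [order #5] limit_sell(price=100, qty=6): fills=none; bids=[-] asks=[#5:6@100 #4:3@103]

Answer: bid=- ask=-
bid=- ask=-
bid=- ask=-
bid=- ask=103
bid=- ask=100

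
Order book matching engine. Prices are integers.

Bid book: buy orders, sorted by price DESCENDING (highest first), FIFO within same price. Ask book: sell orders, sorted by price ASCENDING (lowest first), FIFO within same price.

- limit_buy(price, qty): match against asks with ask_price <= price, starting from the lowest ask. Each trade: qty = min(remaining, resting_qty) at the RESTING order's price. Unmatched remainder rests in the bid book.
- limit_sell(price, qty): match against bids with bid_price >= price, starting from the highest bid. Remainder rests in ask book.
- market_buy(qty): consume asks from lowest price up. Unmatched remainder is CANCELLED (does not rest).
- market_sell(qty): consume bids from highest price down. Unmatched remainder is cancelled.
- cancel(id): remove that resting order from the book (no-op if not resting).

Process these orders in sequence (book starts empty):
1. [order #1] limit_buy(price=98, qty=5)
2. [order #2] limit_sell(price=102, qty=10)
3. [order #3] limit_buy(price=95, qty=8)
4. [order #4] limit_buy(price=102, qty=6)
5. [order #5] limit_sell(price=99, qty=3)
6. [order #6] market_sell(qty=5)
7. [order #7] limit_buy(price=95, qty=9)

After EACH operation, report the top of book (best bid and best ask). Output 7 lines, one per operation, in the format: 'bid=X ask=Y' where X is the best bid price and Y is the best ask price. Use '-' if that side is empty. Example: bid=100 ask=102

Answer: bid=98 ask=-
bid=98 ask=102
bid=98 ask=102
bid=98 ask=102
bid=98 ask=99
bid=95 ask=99
bid=95 ask=99

Derivation:
After op 1 [order #1] limit_buy(price=98, qty=5): fills=none; bids=[#1:5@98] asks=[-]
After op 2 [order #2] limit_sell(price=102, qty=10): fills=none; bids=[#1:5@98] asks=[#2:10@102]
After op 3 [order #3] limit_buy(price=95, qty=8): fills=none; bids=[#1:5@98 #3:8@95] asks=[#2:10@102]
After op 4 [order #4] limit_buy(price=102, qty=6): fills=#4x#2:6@102; bids=[#1:5@98 #3:8@95] asks=[#2:4@102]
After op 5 [order #5] limit_sell(price=99, qty=3): fills=none; bids=[#1:5@98 #3:8@95] asks=[#5:3@99 #2:4@102]
After op 6 [order #6] market_sell(qty=5): fills=#1x#6:5@98; bids=[#3:8@95] asks=[#5:3@99 #2:4@102]
After op 7 [order #7] limit_buy(price=95, qty=9): fills=none; bids=[#3:8@95 #7:9@95] asks=[#5:3@99 #2:4@102]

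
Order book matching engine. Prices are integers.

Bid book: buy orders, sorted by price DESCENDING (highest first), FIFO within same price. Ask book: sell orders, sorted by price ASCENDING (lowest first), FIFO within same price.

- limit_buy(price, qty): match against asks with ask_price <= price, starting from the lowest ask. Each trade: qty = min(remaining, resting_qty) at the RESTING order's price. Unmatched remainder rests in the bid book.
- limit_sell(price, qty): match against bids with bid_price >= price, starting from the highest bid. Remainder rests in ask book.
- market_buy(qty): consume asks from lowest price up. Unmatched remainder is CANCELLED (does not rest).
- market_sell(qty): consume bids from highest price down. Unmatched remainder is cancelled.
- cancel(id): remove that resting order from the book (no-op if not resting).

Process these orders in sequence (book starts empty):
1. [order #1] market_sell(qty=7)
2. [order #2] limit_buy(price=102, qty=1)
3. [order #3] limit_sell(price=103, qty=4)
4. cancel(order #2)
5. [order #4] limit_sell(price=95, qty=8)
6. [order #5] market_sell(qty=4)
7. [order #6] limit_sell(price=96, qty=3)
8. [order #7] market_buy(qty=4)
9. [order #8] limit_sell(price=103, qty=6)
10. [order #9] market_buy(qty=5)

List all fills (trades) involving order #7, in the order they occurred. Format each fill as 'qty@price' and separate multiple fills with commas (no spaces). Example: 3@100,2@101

After op 1 [order #1] market_sell(qty=7): fills=none; bids=[-] asks=[-]
After op 2 [order #2] limit_buy(price=102, qty=1): fills=none; bids=[#2:1@102] asks=[-]
After op 3 [order #3] limit_sell(price=103, qty=4): fills=none; bids=[#2:1@102] asks=[#3:4@103]
After op 4 cancel(order #2): fills=none; bids=[-] asks=[#3:4@103]
After op 5 [order #4] limit_sell(price=95, qty=8): fills=none; bids=[-] asks=[#4:8@95 #3:4@103]
After op 6 [order #5] market_sell(qty=4): fills=none; bids=[-] asks=[#4:8@95 #3:4@103]
After op 7 [order #6] limit_sell(price=96, qty=3): fills=none; bids=[-] asks=[#4:8@95 #6:3@96 #3:4@103]
After op 8 [order #7] market_buy(qty=4): fills=#7x#4:4@95; bids=[-] asks=[#4:4@95 #6:3@96 #3:4@103]
After op 9 [order #8] limit_sell(price=103, qty=6): fills=none; bids=[-] asks=[#4:4@95 #6:3@96 #3:4@103 #8:6@103]
After op 10 [order #9] market_buy(qty=5): fills=#9x#4:4@95 #9x#6:1@96; bids=[-] asks=[#6:2@96 #3:4@103 #8:6@103]

Answer: 4@95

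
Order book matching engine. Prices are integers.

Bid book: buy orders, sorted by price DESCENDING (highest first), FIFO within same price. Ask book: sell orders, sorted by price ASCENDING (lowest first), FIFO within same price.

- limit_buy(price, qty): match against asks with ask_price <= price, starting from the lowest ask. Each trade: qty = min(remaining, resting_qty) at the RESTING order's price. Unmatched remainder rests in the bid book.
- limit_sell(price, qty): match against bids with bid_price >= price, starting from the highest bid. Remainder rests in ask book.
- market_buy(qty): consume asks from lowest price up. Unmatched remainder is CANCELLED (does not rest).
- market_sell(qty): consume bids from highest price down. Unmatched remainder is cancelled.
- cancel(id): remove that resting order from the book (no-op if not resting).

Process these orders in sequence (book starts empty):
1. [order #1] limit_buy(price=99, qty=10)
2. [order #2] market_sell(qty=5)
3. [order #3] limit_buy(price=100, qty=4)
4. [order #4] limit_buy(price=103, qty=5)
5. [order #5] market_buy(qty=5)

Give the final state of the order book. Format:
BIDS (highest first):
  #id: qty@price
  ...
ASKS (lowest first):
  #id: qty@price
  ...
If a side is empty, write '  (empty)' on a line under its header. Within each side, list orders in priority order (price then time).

Answer: BIDS (highest first):
  #4: 5@103
  #3: 4@100
  #1: 5@99
ASKS (lowest first):
  (empty)

Derivation:
After op 1 [order #1] limit_buy(price=99, qty=10): fills=none; bids=[#1:10@99] asks=[-]
After op 2 [order #2] market_sell(qty=5): fills=#1x#2:5@99; bids=[#1:5@99] asks=[-]
After op 3 [order #3] limit_buy(price=100, qty=4): fills=none; bids=[#3:4@100 #1:5@99] asks=[-]
After op 4 [order #4] limit_buy(price=103, qty=5): fills=none; bids=[#4:5@103 #3:4@100 #1:5@99] asks=[-]
After op 5 [order #5] market_buy(qty=5): fills=none; bids=[#4:5@103 #3:4@100 #1:5@99] asks=[-]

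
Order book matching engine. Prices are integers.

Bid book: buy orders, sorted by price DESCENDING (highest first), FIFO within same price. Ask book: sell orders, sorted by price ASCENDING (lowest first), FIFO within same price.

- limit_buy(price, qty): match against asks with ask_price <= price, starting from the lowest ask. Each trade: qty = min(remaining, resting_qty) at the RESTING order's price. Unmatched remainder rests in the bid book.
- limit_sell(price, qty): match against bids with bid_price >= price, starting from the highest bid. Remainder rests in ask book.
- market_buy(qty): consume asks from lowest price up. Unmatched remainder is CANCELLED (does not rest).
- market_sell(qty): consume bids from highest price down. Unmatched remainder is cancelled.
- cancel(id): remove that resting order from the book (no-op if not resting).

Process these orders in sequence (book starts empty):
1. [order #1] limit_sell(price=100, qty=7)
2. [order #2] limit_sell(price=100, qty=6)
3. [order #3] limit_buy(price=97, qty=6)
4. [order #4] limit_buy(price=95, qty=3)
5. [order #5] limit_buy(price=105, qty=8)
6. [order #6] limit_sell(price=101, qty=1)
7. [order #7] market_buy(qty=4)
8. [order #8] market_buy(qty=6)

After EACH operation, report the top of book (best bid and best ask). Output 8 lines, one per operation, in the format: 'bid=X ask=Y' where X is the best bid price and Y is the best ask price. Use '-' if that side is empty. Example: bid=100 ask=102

Answer: bid=- ask=100
bid=- ask=100
bid=97 ask=100
bid=97 ask=100
bid=97 ask=100
bid=97 ask=100
bid=97 ask=100
bid=97 ask=-

Derivation:
After op 1 [order #1] limit_sell(price=100, qty=7): fills=none; bids=[-] asks=[#1:7@100]
After op 2 [order #2] limit_sell(price=100, qty=6): fills=none; bids=[-] asks=[#1:7@100 #2:6@100]
After op 3 [order #3] limit_buy(price=97, qty=6): fills=none; bids=[#3:6@97] asks=[#1:7@100 #2:6@100]
After op 4 [order #4] limit_buy(price=95, qty=3): fills=none; bids=[#3:6@97 #4:3@95] asks=[#1:7@100 #2:6@100]
After op 5 [order #5] limit_buy(price=105, qty=8): fills=#5x#1:7@100 #5x#2:1@100; bids=[#3:6@97 #4:3@95] asks=[#2:5@100]
After op 6 [order #6] limit_sell(price=101, qty=1): fills=none; bids=[#3:6@97 #4:3@95] asks=[#2:5@100 #6:1@101]
After op 7 [order #7] market_buy(qty=4): fills=#7x#2:4@100; bids=[#3:6@97 #4:3@95] asks=[#2:1@100 #6:1@101]
After op 8 [order #8] market_buy(qty=6): fills=#8x#2:1@100 #8x#6:1@101; bids=[#3:6@97 #4:3@95] asks=[-]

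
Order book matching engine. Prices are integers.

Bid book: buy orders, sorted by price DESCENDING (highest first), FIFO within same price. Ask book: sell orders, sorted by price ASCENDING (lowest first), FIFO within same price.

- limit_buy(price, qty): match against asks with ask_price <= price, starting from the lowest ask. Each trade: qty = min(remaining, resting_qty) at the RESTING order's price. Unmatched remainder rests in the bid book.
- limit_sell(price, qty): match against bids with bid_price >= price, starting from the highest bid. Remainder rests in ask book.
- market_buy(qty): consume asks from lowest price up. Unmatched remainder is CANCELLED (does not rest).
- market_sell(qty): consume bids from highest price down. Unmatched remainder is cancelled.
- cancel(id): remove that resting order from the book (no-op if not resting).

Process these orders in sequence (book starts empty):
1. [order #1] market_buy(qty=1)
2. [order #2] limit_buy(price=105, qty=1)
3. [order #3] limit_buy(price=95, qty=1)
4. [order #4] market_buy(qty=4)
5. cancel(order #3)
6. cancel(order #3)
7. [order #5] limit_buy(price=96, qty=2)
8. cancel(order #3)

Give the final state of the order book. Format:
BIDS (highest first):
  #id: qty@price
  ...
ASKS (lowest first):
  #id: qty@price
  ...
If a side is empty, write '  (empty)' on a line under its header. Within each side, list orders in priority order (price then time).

After op 1 [order #1] market_buy(qty=1): fills=none; bids=[-] asks=[-]
After op 2 [order #2] limit_buy(price=105, qty=1): fills=none; bids=[#2:1@105] asks=[-]
After op 3 [order #3] limit_buy(price=95, qty=1): fills=none; bids=[#2:1@105 #3:1@95] asks=[-]
After op 4 [order #4] market_buy(qty=4): fills=none; bids=[#2:1@105 #3:1@95] asks=[-]
After op 5 cancel(order #3): fills=none; bids=[#2:1@105] asks=[-]
After op 6 cancel(order #3): fills=none; bids=[#2:1@105] asks=[-]
After op 7 [order #5] limit_buy(price=96, qty=2): fills=none; bids=[#2:1@105 #5:2@96] asks=[-]
After op 8 cancel(order #3): fills=none; bids=[#2:1@105 #5:2@96] asks=[-]

Answer: BIDS (highest first):
  #2: 1@105
  #5: 2@96
ASKS (lowest first):
  (empty)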